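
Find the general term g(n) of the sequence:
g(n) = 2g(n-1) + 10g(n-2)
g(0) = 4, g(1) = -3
Characteristic equation: x² - 2x - 10 = 0.
Discriminant Δ = (2)² + 4·(10) = 44.
Roots r₁,₂ = (2 ± √44)/2, so r₁ = 1 + \sqrt{11}, r₂ = 1 - \sqrt{11}.
General solution: g(n) = A·r₁^n + B·r₂^n.
From the initial conditions, A + B = 4 and r₁A + r₂B = -3.
Since r₁ - r₂ = √44: A = (-3 - (4)r₂)/√44 = 2 - \frac{7 \sqrt{11}}{22}, and B = 4 - A = \frac{7 \sqrt{11}}{22} + 2.
So g(n) = \left(2 - \frac{7 \sqrt{11}}{22}\right)\left(1 + \sqrt{11}\right)^n + \left(\frac{7 \sqrt{11}}{22} + 2\right)\left(1 - \sqrt{11}\right)^n.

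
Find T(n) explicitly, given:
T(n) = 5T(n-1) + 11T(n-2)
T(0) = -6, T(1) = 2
Characteristic equation: x² - 5x - 11 = 0.
Discriminant Δ = (5)² + 4·(11) = 69.
Roots r₁,₂ = (5 ± √69)/2, so r₁ = \frac{5}{2} + \frac{\sqrt{69}}{2}, r₂ = \frac{5}{2} - \frac{\sqrt{69}}{2}.
General solution: T(n) = A·r₁^n + B·r₂^n.
From the initial conditions, A + B = -6 and r₁A + r₂B = 2.
Since r₁ - r₂ = √69: A = (2 - (-6)r₂)/√69 = -3 + \frac{17 \sqrt{69}}{69}, and B = -6 - A = -3 - \frac{17 \sqrt{69}}{69}.
So T(n) = \left(-3 + \frac{17 \sqrt{69}}{69}\right)\left(\frac{5}{2} + \frac{\sqrt{69}}{2}\right)^n + \left(-3 - \frac{17 \sqrt{69}}{69}\right)\left(\frac{5}{2} - \frac{\sqrt{69}}{2}\right)^n.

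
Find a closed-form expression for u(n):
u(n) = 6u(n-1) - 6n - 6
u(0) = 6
First-order linear with linear forcing.
Homogeneous solution: u_h(n) = A·(6)^n.
Try particular u_p(n) = pn + q. Substituting:
  pn + q = 6(p(n-1) + q) - 6n - 6.
Matching the n-coefficient: p = 6p - 6 ⇒ p = \frac{6}{5}.
Matching constants: q = -6p + 6q - 6 ⇒ q = \frac{66}{25}.
General: u(n) = A·(6)^n + \frac{6 n}{5} + \frac{66}{25}.
Apply u(0) = 6: A + \frac{66}{25} = 6 ⇒ A = \frac{84}{25}.
So u(n) = \frac{84 \cdot 6^{n}}{25} + \frac{6 n}{5} + \frac{66}{25}.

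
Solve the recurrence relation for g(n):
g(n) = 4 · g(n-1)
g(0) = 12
Pure geometric recurrence with ratio 4.
By induction g(n) = g(0) · (4)^n = 12 \cdot 4^{n}.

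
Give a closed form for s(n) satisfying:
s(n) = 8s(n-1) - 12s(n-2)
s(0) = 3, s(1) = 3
Characteristic equation: x² - 8x + 12 = 0, which factors as (x - (6))(x - (2)) = 0.
Roots r₁ = 6, r₂ = 2 (distinct).
General solution: s(n) = A·(6)^n + B·(2)^n.
From s(0) = 3: A + B = 3.
From s(1) = 3: 6A + 2B = 3.
Solving: A = - \frac{3}{4}, B = \frac{15}{4}.
So s(n) = \frac{15 \cdot 2^{n}}{4} - \frac{3 \cdot 6^{n}}{4}.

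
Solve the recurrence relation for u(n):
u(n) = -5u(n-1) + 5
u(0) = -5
First-order linear non-homogeneous.
Homogeneous solution: u_h(n) = A·(-5)^n.
Try constant particular solution u_p = K: K = -5K + 5 ⇒ K = \frac{5}{6}.
General: u(n) = A·(-5)^n + \frac{5}{6}.
Apply u(0) = -5: A + \frac{5}{6} = -5 ⇒ A = - \frac{35}{6}.
So u(n) = \frac{5}{6} - \frac{35 \left(-5\right)^{n}}{6}.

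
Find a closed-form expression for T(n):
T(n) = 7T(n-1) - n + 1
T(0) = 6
First-order linear with linear forcing.
Homogeneous solution: T_h(n) = A·(7)^n.
Try particular T_p(n) = pn + q. Substituting:
  pn + q = 7(p(n-1) + q) - n + 1.
Matching the n-coefficient: p = 7p - 1 ⇒ p = \frac{1}{6}.
Matching constants: q = -7p + 7q + 1 ⇒ q = \frac{1}{36}.
General: T(n) = A·(7)^n + \frac{n}{6} + \frac{1}{36}.
Apply T(0) = 6: A + \frac{1}{36} = 6 ⇒ A = \frac{215}{36}.
So T(n) = \frac{215 \cdot 7^{n}}{36} + \frac{n}{6} + \frac{1}{36}.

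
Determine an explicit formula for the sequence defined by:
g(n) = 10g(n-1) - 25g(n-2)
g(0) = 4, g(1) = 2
Characteristic equation: x² - 10x + 25 = 0, which is (x - (5))².
Repeated root r = 5.
General solution: g(n) = (A + Bn)·(5)^n.
From g(0) = 4: A = 4.
From g(1) = 2: (A + B)·(5) = 2 ⇒ B = - \frac{18}{5}.
So g(n) = \left(4 - \frac{18 n}{5}\right) \cdot (5)^n.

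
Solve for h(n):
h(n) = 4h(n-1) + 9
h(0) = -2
First-order linear non-homogeneous.
Homogeneous solution: h_h(n) = A·(4)^n.
Try constant particular solution h_p = K: K = 4K + 9 ⇒ K = -3.
General: h(n) = A·(4)^n - 3.
Apply h(0) = -2: A - 3 = -2 ⇒ A = 1.
So h(n) = 4^{n} - 3.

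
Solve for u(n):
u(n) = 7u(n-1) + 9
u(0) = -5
First-order linear non-homogeneous.
Homogeneous solution: u_h(n) = A·(7)^n.
Try constant particular solution u_p = K: K = 7K + 9 ⇒ K = - \frac{3}{2}.
General: u(n) = A·(7)^n - \frac{3}{2}.
Apply u(0) = -5: A - \frac{3}{2} = -5 ⇒ A = - \frac{7}{2}.
So u(n) = - \frac{7 \cdot 7^{n}}{2} - \frac{3}{2}.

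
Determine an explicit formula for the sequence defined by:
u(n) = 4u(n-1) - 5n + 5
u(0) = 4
First-order linear with linear forcing.
Homogeneous solution: u_h(n) = A·(4)^n.
Try particular u_p(n) = pn + q. Substituting:
  pn + q = 4(p(n-1) + q) - 5n + 5.
Matching the n-coefficient: p = 4p - 5 ⇒ p = \frac{5}{3}.
Matching constants: q = -4p + 4q + 5 ⇒ q = \frac{5}{9}.
General: u(n) = A·(4)^n + \frac{5 n}{3} + \frac{5}{9}.
Apply u(0) = 4: A + \frac{5}{9} = 4 ⇒ A = \frac{31}{9}.
So u(n) = \frac{31 \cdot 4^{n}}{9} + \frac{5 n}{3} + \frac{5}{9}.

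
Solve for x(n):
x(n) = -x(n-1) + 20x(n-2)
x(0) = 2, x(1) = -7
Characteristic equation: x² + x - 20 = 0, which factors as (x - (4))(x - (-5)) = 0.
Roots r₁ = 4, r₂ = -5 (distinct).
General solution: x(n) = A·(4)^n + B·(-5)^n.
From x(0) = 2: A + B = 2.
From x(1) = -7: 4A - 5B = -7.
Solving: A = \frac{1}{3}, B = \frac{5}{3}.
So x(n) = \frac{5 \left(-5\right)^{n}}{3} + \frac{4^{n}}{3}.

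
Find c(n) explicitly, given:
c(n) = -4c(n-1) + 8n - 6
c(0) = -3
First-order linear with linear forcing.
Homogeneous solution: c_h(n) = A·(-4)^n.
Try particular c_p(n) = pn + q. Substituting:
  pn + q = -4(p(n-1) + q) + 8n - 6.
Matching the n-coefficient: p = -4p + 8 ⇒ p = \frac{8}{5}.
Matching constants: q = 4p - 4q - 6 ⇒ q = \frac{2}{25}.
General: c(n) = A·(-4)^n + \frac{8 n}{5} + \frac{2}{25}.
Apply c(0) = -3: A + \frac{2}{25} = -3 ⇒ A = - \frac{77}{25}.
So c(n) = - \frac{77 \left(-4\right)^{n}}{25} + \frac{8 n}{5} + \frac{2}{25}.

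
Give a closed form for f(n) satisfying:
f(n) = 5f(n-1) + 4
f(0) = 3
First-order linear non-homogeneous.
Homogeneous solution: f_h(n) = A·(5)^n.
Try constant particular solution f_p = K: K = 5K + 4 ⇒ K = -1.
General: f(n) = A·(5)^n - 1.
Apply f(0) = 3: A - 1 = 3 ⇒ A = 4.
So f(n) = 4 \cdot 5^{n} - 1.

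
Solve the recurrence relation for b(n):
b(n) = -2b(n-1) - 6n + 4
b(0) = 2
First-order linear with linear forcing.
Homogeneous solution: b_h(n) = A·(-2)^n.
Try particular b_p(n) = pn + q. Substituting:
  pn + q = -2(p(n-1) + q) - 6n + 4.
Matching the n-coefficient: p = -2p - 6 ⇒ p = -2.
Matching constants: q = 2p - 2q + 4 ⇒ q = 0.
General: b(n) = A·(-2)^n - 2 n + 0.
Apply b(0) = 2: A + 0 = 2 ⇒ A = 2.
So b(n) = 2 \left(-2\right)^{n} - 2 n.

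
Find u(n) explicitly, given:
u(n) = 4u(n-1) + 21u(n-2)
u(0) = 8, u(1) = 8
Characteristic equation: x² - 4x - 21 = 0, which factors as (x - (-3))(x - (7)) = 0.
Roots r₁ = -3, r₂ = 7 (distinct).
General solution: u(n) = A·(-3)^n + B·(7)^n.
From u(0) = 8: A + B = 8.
From u(1) = 8: -3A + 7B = 8.
Solving: A = \frac{24}{5}, B = \frac{16}{5}.
So u(n) = \frac{24 \left(-3\right)^{n}}{5} + \frac{16 \cdot 7^{n}}{5}.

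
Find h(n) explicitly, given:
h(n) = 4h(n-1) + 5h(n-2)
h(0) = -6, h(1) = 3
Characteristic equation: x² - 4x - 5 = 0, which factors as (x - (-1))(x - (5)) = 0.
Roots r₁ = -1, r₂ = 5 (distinct).
General solution: h(n) = A·(-1)^n + B·(5)^n.
From h(0) = -6: A + B = -6.
From h(1) = 3: -A + 5B = 3.
Solving: A = - \frac{11}{2}, B = - \frac{1}{2}.
So h(n) = - \frac{11 \left(-1\right)^{n}}{2} - \frac{5^{n}}{2}.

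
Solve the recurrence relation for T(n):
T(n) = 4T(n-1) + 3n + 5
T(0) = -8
First-order linear with linear forcing.
Homogeneous solution: T_h(n) = A·(4)^n.
Try particular T_p(n) = pn + q. Substituting:
  pn + q = 4(p(n-1) + q) + 3n + 5.
Matching the n-coefficient: p = 4p + 3 ⇒ p = -1.
Matching constants: q = -4p + 4q + 5 ⇒ q = -3.
General: T(n) = A·(4)^n - n - 3.
Apply T(0) = -8: A - 3 = -8 ⇒ A = -5.
So T(n) = - 5 \cdot 4^{n} - n - 3.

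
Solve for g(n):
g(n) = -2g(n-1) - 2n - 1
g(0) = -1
First-order linear with linear forcing.
Homogeneous solution: g_h(n) = A·(-2)^n.
Try particular g_p(n) = pn + q. Substituting:
  pn + q = -2(p(n-1) + q) - 2n - 1.
Matching the n-coefficient: p = -2p - 2 ⇒ p = - \frac{2}{3}.
Matching constants: q = 2p - 2q - 1 ⇒ q = - \frac{7}{9}.
General: g(n) = A·(-2)^n - \frac{2 n}{3} - \frac{7}{9}.
Apply g(0) = -1: A - \frac{7}{9} = -1 ⇒ A = - \frac{2}{9}.
So g(n) = - \frac{2 \left(-2\right)^{n}}{9} - \frac{2 n}{3} - \frac{7}{9}.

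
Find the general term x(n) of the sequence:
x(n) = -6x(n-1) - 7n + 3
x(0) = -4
First-order linear with linear forcing.
Homogeneous solution: x_h(n) = A·(-6)^n.
Try particular x_p(n) = pn + q. Substituting:
  pn + q = -6(p(n-1) + q) - 7n + 3.
Matching the n-coefficient: p = -6p - 7 ⇒ p = -1.
Matching constants: q = 6p - 6q + 3 ⇒ q = - \frac{3}{7}.
General: x(n) = A·(-6)^n - n - \frac{3}{7}.
Apply x(0) = -4: A - \frac{3}{7} = -4 ⇒ A = - \frac{25}{7}.
So x(n) = - \frac{25 \left(-6\right)^{n}}{7} - n - \frac{3}{7}.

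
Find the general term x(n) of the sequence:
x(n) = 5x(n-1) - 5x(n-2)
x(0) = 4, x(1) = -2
Characteristic equation: x² - 5x + 5 = 0.
Discriminant Δ = (5)² + 4·(-5) = 5.
Roots r₁,₂ = (5 ± √5)/2, so r₁ = \frac{\sqrt{5}}{2} + \frac{5}{2}, r₂ = \frac{5}{2} - \frac{\sqrt{5}}{2}.
General solution: x(n) = A·r₁^n + B·r₂^n.
From the initial conditions, A + B = 4 and r₁A + r₂B = -2.
Since r₁ - r₂ = √5: A = (-2 - (4)r₂)/√5 = 2 - \frac{12 \sqrt{5}}{5}, and B = 4 - A = 2 + \frac{12 \sqrt{5}}{5}.
So x(n) = \left(2 - \frac{12 \sqrt{5}}{5}\right)\left(\frac{\sqrt{5}}{2} + \frac{5}{2}\right)^n + \left(2 + \frac{12 \sqrt{5}}{5}\right)\left(\frac{5}{2} - \frac{\sqrt{5}}{2}\right)^n.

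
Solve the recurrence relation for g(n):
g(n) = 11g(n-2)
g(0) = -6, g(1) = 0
Characteristic equation: x² - 11 = 0.
Discriminant Δ = (0)² + 4·(11) = 44.
Roots r₁,₂ = (0 ± √44)/2, so r₁ = \sqrt{11}, r₂ = - \sqrt{11}.
General solution: g(n) = A·r₁^n + B·r₂^n.
From the initial conditions, A + B = -6 and r₁A + r₂B = 0.
Since r₁ - r₂ = √44: A = (0 - (-6)r₂)/√44 = -3, and B = -6 - A = -3.
So g(n) = \left(-3\right)\left(\sqrt{11}\right)^n + \left(-3\right)\left(- \sqrt{11}\right)^n.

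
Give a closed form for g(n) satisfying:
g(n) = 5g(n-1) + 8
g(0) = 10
First-order linear non-homogeneous.
Homogeneous solution: g_h(n) = A·(5)^n.
Try constant particular solution g_p = K: K = 5K + 8 ⇒ K = -2.
General: g(n) = A·(5)^n - 2.
Apply g(0) = 10: A - 2 = 10 ⇒ A = 12.
So g(n) = 12 \cdot 5^{n} - 2.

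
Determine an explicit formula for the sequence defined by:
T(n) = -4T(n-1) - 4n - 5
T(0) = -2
First-order linear with linear forcing.
Homogeneous solution: T_h(n) = A·(-4)^n.
Try particular T_p(n) = pn + q. Substituting:
  pn + q = -4(p(n-1) + q) - 4n - 5.
Matching the n-coefficient: p = -4p - 4 ⇒ p = - \frac{4}{5}.
Matching constants: q = 4p - 4q - 5 ⇒ q = - \frac{41}{25}.
General: T(n) = A·(-4)^n - \frac{4 n}{5} - \frac{41}{25}.
Apply T(0) = -2: A - \frac{41}{25} = -2 ⇒ A = - \frac{9}{25}.
So T(n) = - \frac{9 \left(-4\right)^{n}}{25} - \frac{4 n}{5} - \frac{41}{25}.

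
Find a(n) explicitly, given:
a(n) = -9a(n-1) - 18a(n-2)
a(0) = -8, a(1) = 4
Characteristic equation: x² + 9x + 18 = 0, which factors as (x - (-6))(x - (-3)) = 0.
Roots r₁ = -6, r₂ = -3 (distinct).
General solution: a(n) = A·(-6)^n + B·(-3)^n.
From a(0) = -8: A + B = -8.
From a(1) = 4: -6A - 3B = 4.
Solving: A = \frac{20}{3}, B = - \frac{44}{3}.
So a(n) = - \frac{44 \left(-3\right)^{n}}{3} + \frac{20 \left(-6\right)^{n}}{3}.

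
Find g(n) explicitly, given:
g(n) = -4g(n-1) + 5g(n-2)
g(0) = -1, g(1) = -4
Characteristic equation: x² + 4x - 5 = 0, which factors as (x - (1))(x - (-5)) = 0.
Roots r₁ = 1, r₂ = -5 (distinct).
General solution: g(n) = A·(1)^n + B·(-5)^n.
From g(0) = -1: A + B = -1.
From g(1) = -4: A - 5B = -4.
Solving: A = - \frac{3}{2}, B = \frac{1}{2}.
So g(n) = \frac{\left(-5\right)^{n}}{2} - \frac{3}{2}.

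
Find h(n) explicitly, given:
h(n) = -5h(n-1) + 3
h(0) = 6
First-order linear non-homogeneous.
Homogeneous solution: h_h(n) = A·(-5)^n.
Try constant particular solution h_p = K: K = -5K + 3 ⇒ K = \frac{1}{2}.
General: h(n) = A·(-5)^n + \frac{1}{2}.
Apply h(0) = 6: A + \frac{1}{2} = 6 ⇒ A = \frac{11}{2}.
So h(n) = \frac{11 \left(-5\right)^{n}}{2} + \frac{1}{2}.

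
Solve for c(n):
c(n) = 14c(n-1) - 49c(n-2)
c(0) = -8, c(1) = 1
Characteristic equation: x² - 14x + 49 = 0, which is (x - (7))².
Repeated root r = 7.
General solution: c(n) = (A + Bn)·(7)^n.
From c(0) = -8: A = -8.
From c(1) = 1: (A + B)·(7) = 1 ⇒ B = \frac{57}{7}.
So c(n) = \left(\frac{57 n}{7} - 8\right) \cdot (7)^n.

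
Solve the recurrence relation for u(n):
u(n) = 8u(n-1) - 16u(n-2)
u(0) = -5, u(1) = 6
Characteristic equation: x² - 8x + 16 = 0, which is (x - (4))².
Repeated root r = 4.
General solution: u(n) = (A + Bn)·(4)^n.
From u(0) = -5: A = -5.
From u(1) = 6: (A + B)·(4) = 6 ⇒ B = \frac{13}{2}.
So u(n) = \left(\frac{13 n}{2} - 5\right) \cdot (4)^n.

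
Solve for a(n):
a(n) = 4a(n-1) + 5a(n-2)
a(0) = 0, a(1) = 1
Characteristic equation: x² - 4x - 5 = 0, which factors as (x - (5))(x - (-1)) = 0.
Roots r₁ = 5, r₂ = -1 (distinct).
General solution: a(n) = A·(5)^n + B·(-1)^n.
From a(0) = 0: A + B = 0.
From a(1) = 1: 5A - B = 1.
Solving: A = \frac{1}{6}, B = - \frac{1}{6}.
So a(n) = - \frac{\left(-1\right)^{n}}{6} + \frac{5^{n}}{6}.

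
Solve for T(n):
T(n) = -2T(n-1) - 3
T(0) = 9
First-order linear non-homogeneous.
Homogeneous solution: T_h(n) = A·(-2)^n.
Try constant particular solution T_p = K: K = -2K - 3 ⇒ K = -1.
General: T(n) = A·(-2)^n - 1.
Apply T(0) = 9: A - 1 = 9 ⇒ A = 10.
So T(n) = 10 \left(-2\right)^{n} - 1.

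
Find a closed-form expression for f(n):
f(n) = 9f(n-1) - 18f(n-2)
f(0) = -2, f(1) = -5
Characteristic equation: x² - 9x + 18 = 0, which factors as (x - (6))(x - (3)) = 0.
Roots r₁ = 6, r₂ = 3 (distinct).
General solution: f(n) = A·(6)^n + B·(3)^n.
From f(0) = -2: A + B = -2.
From f(1) = -5: 6A + 3B = -5.
Solving: A = \frac{1}{3}, B = - \frac{7}{3}.
So f(n) = - \frac{7 \cdot 3^{n}}{3} + \frac{6^{n}}{3}.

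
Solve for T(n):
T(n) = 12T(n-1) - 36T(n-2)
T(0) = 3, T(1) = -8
Characteristic equation: x² - 12x + 36 = 0, which is (x - (6))².
Repeated root r = 6.
General solution: T(n) = (A + Bn)·(6)^n.
From T(0) = 3: A = 3.
From T(1) = -8: (A + B)·(6) = -8 ⇒ B = - \frac{13}{3}.
So T(n) = \left(3 - \frac{13 n}{3}\right) \cdot (6)^n.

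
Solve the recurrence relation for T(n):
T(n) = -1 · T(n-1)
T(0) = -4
Pure geometric recurrence with ratio -1.
By induction T(n) = T(0) · (-1)^n = - 4 \left(-1\right)^{n}.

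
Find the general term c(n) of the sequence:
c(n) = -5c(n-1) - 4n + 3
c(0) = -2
First-order linear with linear forcing.
Homogeneous solution: c_h(n) = A·(-5)^n.
Try particular c_p(n) = pn + q. Substituting:
  pn + q = -5(p(n-1) + q) - 4n + 3.
Matching the n-coefficient: p = -5p - 4 ⇒ p = - \frac{2}{3}.
Matching constants: q = 5p - 5q + 3 ⇒ q = - \frac{1}{18}.
General: c(n) = A·(-5)^n - \frac{2 n}{3} - \frac{1}{18}.
Apply c(0) = -2: A - \frac{1}{18} = -2 ⇒ A = - \frac{35}{18}.
So c(n) = - \frac{35 \left(-5\right)^{n}}{18} - \frac{2 n}{3} - \frac{1}{18}.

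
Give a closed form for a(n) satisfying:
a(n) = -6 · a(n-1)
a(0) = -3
Pure geometric recurrence with ratio -6.
By induction a(n) = a(0) · (-6)^n = - 3 \left(-6\right)^{n}.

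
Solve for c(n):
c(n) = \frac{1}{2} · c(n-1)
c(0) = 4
Pure geometric recurrence with ratio \frac{1}{2}.
By induction c(n) = c(0) · (\frac{1}{2})^n = 4 \cdot 2^{- n}.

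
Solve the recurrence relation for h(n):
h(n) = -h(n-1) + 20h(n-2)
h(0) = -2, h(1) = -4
Characteristic equation: x² + x - 20 = 0, which factors as (x - (4))(x - (-5)) = 0.
Roots r₁ = 4, r₂ = -5 (distinct).
General solution: h(n) = A·(4)^n + B·(-5)^n.
From h(0) = -2: A + B = -2.
From h(1) = -4: 4A - 5B = -4.
Solving: A = - \frac{14}{9}, B = - \frac{4}{9}.
So h(n) = - \frac{4 \left(-5\right)^{n}}{9} - \frac{14 \cdot 4^{n}}{9}.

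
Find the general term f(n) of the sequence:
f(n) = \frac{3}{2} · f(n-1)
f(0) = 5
Pure geometric recurrence with ratio \frac{3}{2}.
By induction f(n) = f(0) · (\frac{3}{2})^n = 5 \left(\frac{3}{2}\right)^{n}.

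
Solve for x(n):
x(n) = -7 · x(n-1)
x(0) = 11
Pure geometric recurrence with ratio -7.
By induction x(n) = x(0) · (-7)^n = 11 \left(-7\right)^{n}.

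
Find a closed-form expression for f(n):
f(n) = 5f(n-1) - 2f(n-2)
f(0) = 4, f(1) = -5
Characteristic equation: x² - 5x + 2 = 0.
Discriminant Δ = (5)² + 4·(-2) = 17.
Roots r₁,₂ = (5 ± √17)/2, so r₁ = \frac{\sqrt{17}}{2} + \frac{5}{2}, r₂ = \frac{5}{2} - \frac{\sqrt{17}}{2}.
General solution: f(n) = A·r₁^n + B·r₂^n.
From the initial conditions, A + B = 4 and r₁A + r₂B = -5.
Since r₁ - r₂ = √17: A = (-5 - (4)r₂)/√17 = 2 - \frac{15 \sqrt{17}}{17}, and B = 4 - A = 2 + \frac{15 \sqrt{17}}{17}.
So f(n) = \left(2 - \frac{15 \sqrt{17}}{17}\right)\left(\frac{\sqrt{17}}{2} + \frac{5}{2}\right)^n + \left(2 + \frac{15 \sqrt{17}}{17}\right)\left(\frac{5}{2} - \frac{\sqrt{17}}{2}\right)^n.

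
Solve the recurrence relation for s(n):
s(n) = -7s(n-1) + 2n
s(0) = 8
First-order linear with linear forcing.
Homogeneous solution: s_h(n) = A·(-7)^n.
Try particular s_p(n) = pn + q. Substituting:
  pn + q = -7(p(n-1) + q) + 2n.
Matching the n-coefficient: p = -7p + 2 ⇒ p = \frac{1}{4}.
Matching constants: q = 7p - 7q ⇒ q = \frac{7}{32}.
General: s(n) = A·(-7)^n + \frac{n}{4} + \frac{7}{32}.
Apply s(0) = 8: A + \frac{7}{32} = 8 ⇒ A = \frac{249}{32}.
So s(n) = \frac{249 \left(-7\right)^{n}}{32} + \frac{n}{4} + \frac{7}{32}.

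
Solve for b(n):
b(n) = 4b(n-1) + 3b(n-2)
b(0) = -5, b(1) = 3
Characteristic equation: x² - 4x - 3 = 0.
Discriminant Δ = (4)² + 4·(3) = 28.
Roots r₁,₂ = (4 ± √28)/2, so r₁ = 2 + \sqrt{7}, r₂ = 2 - \sqrt{7}.
General solution: b(n) = A·r₁^n + B·r₂^n.
From the initial conditions, A + B = -5 and r₁A + r₂B = 3.
Since r₁ - r₂ = √28: A = (3 - (-5)r₂)/√28 = - \frac{5}{2} + \frac{13 \sqrt{7}}{14}, and B = -5 - A = - \frac{5}{2} - \frac{13 \sqrt{7}}{14}.
So b(n) = \left(- \frac{5}{2} + \frac{13 \sqrt{7}}{14}\right)\left(2 + \sqrt{7}\right)^n + \left(- \frac{5}{2} - \frac{13 \sqrt{7}}{14}\right)\left(2 - \sqrt{7}\right)^n.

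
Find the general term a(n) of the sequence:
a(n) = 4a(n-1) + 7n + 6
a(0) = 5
First-order linear with linear forcing.
Homogeneous solution: a_h(n) = A·(4)^n.
Try particular a_p(n) = pn + q. Substituting:
  pn + q = 4(p(n-1) + q) + 7n + 6.
Matching the n-coefficient: p = 4p + 7 ⇒ p = - \frac{7}{3}.
Matching constants: q = -4p + 4q + 6 ⇒ q = - \frac{46}{9}.
General: a(n) = A·(4)^n - \frac{7 n}{3} - \frac{46}{9}.
Apply a(0) = 5: A - \frac{46}{9} = 5 ⇒ A = \frac{91}{9}.
So a(n) = \frac{91 \cdot 4^{n}}{9} - \frac{7 n}{3} - \frac{46}{9}.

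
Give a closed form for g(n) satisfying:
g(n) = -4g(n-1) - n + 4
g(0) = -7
First-order linear with linear forcing.
Homogeneous solution: g_h(n) = A·(-4)^n.
Try particular g_p(n) = pn + q. Substituting:
  pn + q = -4(p(n-1) + q) - n + 4.
Matching the n-coefficient: p = -4p - 1 ⇒ p = - \frac{1}{5}.
Matching constants: q = 4p - 4q + 4 ⇒ q = \frac{16}{25}.
General: g(n) = A·(-4)^n - \frac{n}{5} + \frac{16}{25}.
Apply g(0) = -7: A + \frac{16}{25} = -7 ⇒ A = - \frac{191}{25}.
So g(n) = - \frac{191 \left(-4\right)^{n}}{25} - \frac{n}{5} + \frac{16}{25}.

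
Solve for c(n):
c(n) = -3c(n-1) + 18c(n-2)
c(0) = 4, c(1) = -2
Characteristic equation: x² + 3x - 18 = 0, which factors as (x - (3))(x - (-6)) = 0.
Roots r₁ = 3, r₂ = -6 (distinct).
General solution: c(n) = A·(3)^n + B·(-6)^n.
From c(0) = 4: A + B = 4.
From c(1) = -2: 3A - 6B = -2.
Solving: A = \frac{22}{9}, B = \frac{14}{9}.
So c(n) = \frac{14 \left(-6\right)^{n}}{9} + \frac{22 \cdot 3^{n}}{9}.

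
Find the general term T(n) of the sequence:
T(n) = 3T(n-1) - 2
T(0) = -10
First-order linear non-homogeneous.
Homogeneous solution: T_h(n) = A·(3)^n.
Try constant particular solution T_p = K: K = 3K - 2 ⇒ K = 1.
General: T(n) = A·(3)^n + 1.
Apply T(0) = -10: A + 1 = -10 ⇒ A = -11.
So T(n) = 1 - 11 \cdot 3^{n}.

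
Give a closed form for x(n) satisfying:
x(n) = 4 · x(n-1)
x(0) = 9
Pure geometric recurrence with ratio 4.
By induction x(n) = x(0) · (4)^n = 9 \cdot 4^{n}.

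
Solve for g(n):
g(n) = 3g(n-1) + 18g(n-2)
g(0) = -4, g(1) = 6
Characteristic equation: x² - 3x - 18 = 0, which factors as (x - (6))(x - (-3)) = 0.
Roots r₁ = 6, r₂ = -3 (distinct).
General solution: g(n) = A·(6)^n + B·(-3)^n.
From g(0) = -4: A + B = -4.
From g(1) = 6: 6A - 3B = 6.
Solving: A = - \frac{2}{3}, B = - \frac{10}{3}.
So g(n) = - \frac{10 \left(-3\right)^{n}}{3} - \frac{2 \cdot 6^{n}}{3}.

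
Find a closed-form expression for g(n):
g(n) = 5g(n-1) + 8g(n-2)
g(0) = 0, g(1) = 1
Characteristic equation: x² - 5x - 8 = 0.
Discriminant Δ = (5)² + 4·(8) = 57.
Roots r₁,₂ = (5 ± √57)/2, so r₁ = \frac{5}{2} + \frac{\sqrt{57}}{2}, r₂ = \frac{5}{2} - \frac{\sqrt{57}}{2}.
General solution: g(n) = A·r₁^n + B·r₂^n.
From the initial conditions, A + B = 0 and r₁A + r₂B = 1.
Since r₁ - r₂ = √57: A = (1 - (0)r₂)/√57 = \frac{\sqrt{57}}{57}, and B = 0 - A = - \frac{\sqrt{57}}{57}.
So g(n) = \left(\frac{\sqrt{57}}{57}\right)\left(\frac{5}{2} + \frac{\sqrt{57}}{2}\right)^n + \left(- \frac{\sqrt{57}}{57}\right)\left(\frac{5}{2} - \frac{\sqrt{57}}{2}\right)^n.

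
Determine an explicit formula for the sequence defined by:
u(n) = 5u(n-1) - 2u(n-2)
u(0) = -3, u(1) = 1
Characteristic equation: x² - 5x + 2 = 0.
Discriminant Δ = (5)² + 4·(-2) = 17.
Roots r₁,₂ = (5 ± √17)/2, so r₁ = \frac{\sqrt{17}}{2} + \frac{5}{2}, r₂ = \frac{5}{2} - \frac{\sqrt{17}}{2}.
General solution: u(n) = A·r₁^n + B·r₂^n.
From the initial conditions, A + B = -3 and r₁A + r₂B = 1.
Since r₁ - r₂ = √17: A = (1 - (-3)r₂)/√17 = - \frac{3}{2} + \frac{\sqrt{17}}{2}, and B = -3 - A = - \frac{\sqrt{17}}{2} - \frac{3}{2}.
So u(n) = \left(- \frac{3}{2} + \frac{\sqrt{17}}{2}\right)\left(\frac{\sqrt{17}}{2} + \frac{5}{2}\right)^n + \left(- \frac{\sqrt{17}}{2} - \frac{3}{2}\right)\left(\frac{5}{2} - \frac{\sqrt{17}}{2}\right)^n.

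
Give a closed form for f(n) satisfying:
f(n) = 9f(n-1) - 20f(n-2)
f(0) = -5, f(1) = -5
Characteristic equation: x² - 9x + 20 = 0, which factors as (x - (4))(x - (5)) = 0.
Roots r₁ = 4, r₂ = 5 (distinct).
General solution: f(n) = A·(4)^n + B·(5)^n.
From f(0) = -5: A + B = -5.
From f(1) = -5: 4A + 5B = -5.
Solving: A = -20, B = 15.
So f(n) = - 20 \cdot 4^{n} + 15 \cdot 5^{n}.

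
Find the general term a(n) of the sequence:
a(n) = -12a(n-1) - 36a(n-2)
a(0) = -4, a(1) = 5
Characteristic equation: x² + 12x + 36 = 0, which is (x - (-6))².
Repeated root r = -6.
General solution: a(n) = (A + Bn)·(-6)^n.
From a(0) = -4: A = -4.
From a(1) = 5: (A + B)·(-6) = 5 ⇒ B = \frac{19}{6}.
So a(n) = \left(\frac{19 n}{6} - 4\right) \cdot (-6)^n.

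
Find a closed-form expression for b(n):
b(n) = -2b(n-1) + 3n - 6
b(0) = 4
First-order linear with linear forcing.
Homogeneous solution: b_h(n) = A·(-2)^n.
Try particular b_p(n) = pn + q. Substituting:
  pn + q = -2(p(n-1) + q) + 3n - 6.
Matching the n-coefficient: p = -2p + 3 ⇒ p = 1.
Matching constants: q = 2p - 2q - 6 ⇒ q = - \frac{4}{3}.
General: b(n) = A·(-2)^n + n - \frac{4}{3}.
Apply b(0) = 4: A - \frac{4}{3} = 4 ⇒ A = \frac{16}{3}.
So b(n) = \frac{16 \left(-2\right)^{n}}{3} + n - \frac{4}{3}.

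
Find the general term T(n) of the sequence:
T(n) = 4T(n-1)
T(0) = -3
This is a homogeneous first-order recurrence with ratio 4.
By induction T(n) = T(0) · (4)^n = - 3 \cdot 4^{n}.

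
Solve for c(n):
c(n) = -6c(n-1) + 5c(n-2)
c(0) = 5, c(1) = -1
Characteristic equation: x² + 6x - 5 = 0.
Discriminant Δ = (-6)² + 4·(5) = 56.
Roots r₁,₂ = (-6 ± √56)/2, so r₁ = -3 + \sqrt{14}, r₂ = - \sqrt{14} - 3.
General solution: c(n) = A·r₁^n + B·r₂^n.
From the initial conditions, A + B = 5 and r₁A + r₂B = -1.
Since r₁ - r₂ = √56: A = (-1 - (5)r₂)/√56 = \frac{\sqrt{14}}{2} + \frac{5}{2}, and B = 5 - A = \frac{5}{2} - \frac{\sqrt{14}}{2}.
So c(n) = \left(\frac{\sqrt{14}}{2} + \frac{5}{2}\right)\left(-3 + \sqrt{14}\right)^n + \left(\frac{5}{2} - \frac{\sqrt{14}}{2}\right)\left(- \sqrt{14} - 3\right)^n.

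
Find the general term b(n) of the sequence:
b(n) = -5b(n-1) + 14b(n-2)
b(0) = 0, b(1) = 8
Characteristic equation: x² + 5x - 14 = 0, which factors as (x - (2))(x - (-7)) = 0.
Roots r₁ = 2, r₂ = -7 (distinct).
General solution: b(n) = A·(2)^n + B·(-7)^n.
From b(0) = 0: A + B = 0.
From b(1) = 8: 2A - 7B = 8.
Solving: A = \frac{8}{9}, B = - \frac{8}{9}.
So b(n) = - \frac{8 \left(-7\right)^{n}}{9} + \frac{8 \cdot 2^{n}}{9}.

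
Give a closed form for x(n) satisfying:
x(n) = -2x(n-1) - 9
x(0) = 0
First-order linear non-homogeneous.
Homogeneous solution: x_h(n) = A·(-2)^n.
Try constant particular solution x_p = K: K = -2K - 9 ⇒ K = -3.
General: x(n) = A·(-2)^n - 3.
Apply x(0) = 0: A - 3 = 0 ⇒ A = 3.
So x(n) = 3 \left(-2\right)^{n} - 3.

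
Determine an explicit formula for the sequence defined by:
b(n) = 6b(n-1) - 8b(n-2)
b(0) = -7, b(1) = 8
Characteristic equation: x² - 6x + 8 = 0, which factors as (x - (2))(x - (4)) = 0.
Roots r₁ = 2, r₂ = 4 (distinct).
General solution: b(n) = A·(2)^n + B·(4)^n.
From b(0) = -7: A + B = -7.
From b(1) = 8: 2A + 4B = 8.
Solving: A = -18, B = 11.
So b(n) = - 18 \cdot 2^{n} + 11 \cdot 4^{n}.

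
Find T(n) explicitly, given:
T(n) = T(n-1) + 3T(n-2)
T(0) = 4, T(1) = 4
Characteristic equation: x² - x - 3 = 0.
Discriminant Δ = (1)² + 4·(3) = 13.
Roots r₁,₂ = (1 ± √13)/2, so r₁ = \frac{1}{2} + \frac{\sqrt{13}}{2}, r₂ = \frac{1}{2} - \frac{\sqrt{13}}{2}.
General solution: T(n) = A·r₁^n + B·r₂^n.
From the initial conditions, A + B = 4 and r₁A + r₂B = 4.
Since r₁ - r₂ = √13: A = (4 - (4)r₂)/√13 = \frac{2 \sqrt{13}}{13} + 2, and B = 4 - A = 2 - \frac{2 \sqrt{13}}{13}.
So T(n) = \left(\frac{2 \sqrt{13}}{13} + 2\right)\left(\frac{1}{2} + \frac{\sqrt{13}}{2}\right)^n + \left(2 - \frac{2 \sqrt{13}}{13}\right)\left(\frac{1}{2} - \frac{\sqrt{13}}{2}\right)^n.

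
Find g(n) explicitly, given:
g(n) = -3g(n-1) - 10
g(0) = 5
First-order linear non-homogeneous.
Homogeneous solution: g_h(n) = A·(-3)^n.
Try constant particular solution g_p = K: K = -3K - 10 ⇒ K = - \frac{5}{2}.
General: g(n) = A·(-3)^n - \frac{5}{2}.
Apply g(0) = 5: A - \frac{5}{2} = 5 ⇒ A = \frac{15}{2}.
So g(n) = \frac{15 \left(-3\right)^{n}}{2} - \frac{5}{2}.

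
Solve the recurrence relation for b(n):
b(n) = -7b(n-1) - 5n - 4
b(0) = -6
First-order linear with linear forcing.
Homogeneous solution: b_h(n) = A·(-7)^n.
Try particular b_p(n) = pn + q. Substituting:
  pn + q = -7(p(n-1) + q) - 5n - 4.
Matching the n-coefficient: p = -7p - 5 ⇒ p = - \frac{5}{8}.
Matching constants: q = 7p - 7q - 4 ⇒ q = - \frac{67}{64}.
General: b(n) = A·(-7)^n - \frac{5 n}{8} - \frac{67}{64}.
Apply b(0) = -6: A - \frac{67}{64} = -6 ⇒ A = - \frac{317}{64}.
So b(n) = - \frac{317 \left(-7\right)^{n}}{64} - \frac{5 n}{8} - \frac{67}{64}.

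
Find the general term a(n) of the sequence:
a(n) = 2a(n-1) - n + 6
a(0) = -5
First-order linear with linear forcing.
Homogeneous solution: a_h(n) = A·(2)^n.
Try particular a_p(n) = pn + q. Substituting:
  pn + q = 2(p(n-1) + q) - n + 6.
Matching the n-coefficient: p = 2p - 1 ⇒ p = 1.
Matching constants: q = -2p + 2q + 6 ⇒ q = -4.
General: a(n) = A·(2)^n + n - 4.
Apply a(0) = -5: A - 4 = -5 ⇒ A = -1.
So a(n) = - 2^{n} + n - 4.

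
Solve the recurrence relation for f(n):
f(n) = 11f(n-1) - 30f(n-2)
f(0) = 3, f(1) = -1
Characteristic equation: x² - 11x + 30 = 0, which factors as (x - (6))(x - (5)) = 0.
Roots r₁ = 6, r₂ = 5 (distinct).
General solution: f(n) = A·(6)^n + B·(5)^n.
From f(0) = 3: A + B = 3.
From f(1) = -1: 6A + 5B = -1.
Solving: A = -16, B = 19.
So f(n) = 19 \cdot 5^{n} - 16 \cdot 6^{n}.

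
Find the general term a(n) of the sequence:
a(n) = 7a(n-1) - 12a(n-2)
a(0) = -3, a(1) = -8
Characteristic equation: x² - 7x + 12 = 0, which factors as (x - (3))(x - (4)) = 0.
Roots r₁ = 3, r₂ = 4 (distinct).
General solution: a(n) = A·(3)^n + B·(4)^n.
From a(0) = -3: A + B = -3.
From a(1) = -8: 3A + 4B = -8.
Solving: A = -4, B = 1.
So a(n) = - 4 \cdot 3^{n} + 4^{n}.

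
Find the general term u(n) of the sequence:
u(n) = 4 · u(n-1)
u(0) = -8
Pure geometric recurrence with ratio 4.
By induction u(n) = u(0) · (4)^n = - 8 \cdot 4^{n}.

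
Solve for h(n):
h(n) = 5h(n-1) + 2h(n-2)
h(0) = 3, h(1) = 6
Characteristic equation: x² - 5x - 2 = 0.
Discriminant Δ = (5)² + 4·(2) = 33.
Roots r₁,₂ = (5 ± √33)/2, so r₁ = \frac{5}{2} + \frac{\sqrt{33}}{2}, r₂ = \frac{5}{2} - \frac{\sqrt{33}}{2}.
General solution: h(n) = A·r₁^n + B·r₂^n.
From the initial conditions, A + B = 3 and r₁A + r₂B = 6.
Since r₁ - r₂ = √33: A = (6 - (3)r₂)/√33 = \frac{3}{2} - \frac{\sqrt{33}}{22}, and B = 3 - A = \frac{\sqrt{33}}{22} + \frac{3}{2}.
So h(n) = \left(\frac{3}{2} - \frac{\sqrt{33}}{22}\right)\left(\frac{5}{2} + \frac{\sqrt{33}}{2}\right)^n + \left(\frac{\sqrt{33}}{22} + \frac{3}{2}\right)\left(\frac{5}{2} - \frac{\sqrt{33}}{2}\right)^n.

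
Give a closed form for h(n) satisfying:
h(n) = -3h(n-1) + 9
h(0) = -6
First-order linear non-homogeneous.
Homogeneous solution: h_h(n) = A·(-3)^n.
Try constant particular solution h_p = K: K = -3K + 9 ⇒ K = \frac{9}{4}.
General: h(n) = A·(-3)^n + \frac{9}{4}.
Apply h(0) = -6: A + \frac{9}{4} = -6 ⇒ A = - \frac{33}{4}.
So h(n) = \frac{9}{4} - \frac{33 \left(-3\right)^{n}}{4}.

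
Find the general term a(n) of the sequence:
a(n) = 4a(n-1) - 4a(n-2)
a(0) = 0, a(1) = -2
Characteristic equation: x² - 4x + 4 = 0, which is (x - (2))².
Repeated root r = 2.
General solution: a(n) = (A + Bn)·(2)^n.
From a(0) = 0: A = 0.
From a(1) = -2: (A + B)·(2) = -2 ⇒ B = -1.
So a(n) = \left(- n\right) \cdot (2)^n.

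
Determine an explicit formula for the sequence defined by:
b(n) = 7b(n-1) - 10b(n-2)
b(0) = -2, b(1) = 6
Characteristic equation: x² - 7x + 10 = 0, which factors as (x - (2))(x - (5)) = 0.
Roots r₁ = 2, r₂ = 5 (distinct).
General solution: b(n) = A·(2)^n + B·(5)^n.
From b(0) = -2: A + B = -2.
From b(1) = 6: 2A + 5B = 6.
Solving: A = - \frac{16}{3}, B = \frac{10}{3}.
So b(n) = - \frac{16 \cdot 2^{n}}{3} + \frac{10 \cdot 5^{n}}{3}.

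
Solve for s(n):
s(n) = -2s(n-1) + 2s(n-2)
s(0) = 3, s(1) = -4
Characteristic equation: x² + 2x - 2 = 0.
Discriminant Δ = (-2)² + 4·(2) = 12.
Roots r₁,₂ = (-2 ± √12)/2, so r₁ = -1 + \sqrt{3}, r₂ = - \sqrt{3} - 1.
General solution: s(n) = A·r₁^n + B·r₂^n.
From the initial conditions, A + B = 3 and r₁A + r₂B = -4.
Since r₁ - r₂ = √12: A = (-4 - (3)r₂)/√12 = \frac{3}{2} - \frac{\sqrt{3}}{6}, and B = 3 - A = \frac{\sqrt{3}}{6} + \frac{3}{2}.
So s(n) = \left(\frac{3}{2} - \frac{\sqrt{3}}{6}\right)\left(-1 + \sqrt{3}\right)^n + \left(\frac{\sqrt{3}}{6} + \frac{3}{2}\right)\left(- \sqrt{3} - 1\right)^n.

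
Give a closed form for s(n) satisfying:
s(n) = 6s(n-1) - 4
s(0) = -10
First-order linear non-homogeneous.
Homogeneous solution: s_h(n) = A·(6)^n.
Try constant particular solution s_p = K: K = 6K - 4 ⇒ K = \frac{4}{5}.
General: s(n) = A·(6)^n + \frac{4}{5}.
Apply s(0) = -10: A + \frac{4}{5} = -10 ⇒ A = - \frac{54}{5}.
So s(n) = \frac{4}{5} - \frac{54 \cdot 6^{n}}{5}.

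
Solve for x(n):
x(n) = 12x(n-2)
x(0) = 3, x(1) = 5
Characteristic equation: x² - 12 = 0.
Discriminant Δ = (0)² + 4·(12) = 48.
Roots r₁,₂ = (0 ± √48)/2, so r₁ = 2 \sqrt{3}, r₂ = - 2 \sqrt{3}.
General solution: x(n) = A·r₁^n + B·r₂^n.
From the initial conditions, A + B = 3 and r₁A + r₂B = 5.
Since r₁ - r₂ = √48: A = (5 - (3)r₂)/√48 = \frac{5 \sqrt{3}}{12} + \frac{3}{2}, and B = 3 - A = \frac{3}{2} - \frac{5 \sqrt{3}}{12}.
So x(n) = \left(\frac{5 \sqrt{3}}{12} + \frac{3}{2}\right)\left(2 \sqrt{3}\right)^n + \left(\frac{3}{2} - \frac{5 \sqrt{3}}{12}\right)\left(- 2 \sqrt{3}\right)^n.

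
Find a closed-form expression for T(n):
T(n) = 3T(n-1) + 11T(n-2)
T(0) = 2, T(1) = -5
Characteristic equation: x² - 3x - 11 = 0.
Discriminant Δ = (3)² + 4·(11) = 53.
Roots r₁,₂ = (3 ± √53)/2, so r₁ = \frac{3}{2} + \frac{\sqrt{53}}{2}, r₂ = \frac{3}{2} - \frac{\sqrt{53}}{2}.
General solution: T(n) = A·r₁^n + B·r₂^n.
From the initial conditions, A + B = 2 and r₁A + r₂B = -5.
Since r₁ - r₂ = √53: A = (-5 - (2)r₂)/√53 = 1 - \frac{8 \sqrt{53}}{53}, and B = 2 - A = 1 + \frac{8 \sqrt{53}}{53}.
So T(n) = \left(1 - \frac{8 \sqrt{53}}{53}\right)\left(\frac{3}{2} + \frac{\sqrt{53}}{2}\right)^n + \left(1 + \frac{8 \sqrt{53}}{53}\right)\left(\frac{3}{2} - \frac{\sqrt{53}}{2}\right)^n.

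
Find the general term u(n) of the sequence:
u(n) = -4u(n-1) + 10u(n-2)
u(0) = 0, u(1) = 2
Characteristic equation: x² + 4x - 10 = 0.
Discriminant Δ = (-4)² + 4·(10) = 56.
Roots r₁,₂ = (-4 ± √56)/2, so r₁ = -2 + \sqrt{14}, r₂ = - \sqrt{14} - 2.
General solution: u(n) = A·r₁^n + B·r₂^n.
From the initial conditions, A + B = 0 and r₁A + r₂B = 2.
Since r₁ - r₂ = √56: A = (2 - (0)r₂)/√56 = \frac{\sqrt{14}}{14}, and B = 0 - A = - \frac{\sqrt{14}}{14}.
So u(n) = \left(\frac{\sqrt{14}}{14}\right)\left(-2 + \sqrt{14}\right)^n + \left(- \frac{\sqrt{14}}{14}\right)\left(- \sqrt{14} - 2\right)^n.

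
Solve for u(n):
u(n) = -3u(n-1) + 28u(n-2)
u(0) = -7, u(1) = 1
Characteristic equation: x² + 3x - 28 = 0, which factors as (x - (4))(x - (-7)) = 0.
Roots r₁ = 4, r₂ = -7 (distinct).
General solution: u(n) = A·(4)^n + B·(-7)^n.
From u(0) = -7: A + B = -7.
From u(1) = 1: 4A - 7B = 1.
Solving: A = - \frac{48}{11}, B = - \frac{29}{11}.
So u(n) = - \frac{29 \left(-7\right)^{n}}{11} - \frac{48 \cdot 4^{n}}{11}.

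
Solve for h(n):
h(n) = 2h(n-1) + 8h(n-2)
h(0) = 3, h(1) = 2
Characteristic equation: x² - 2x - 8 = 0, which factors as (x - (-2))(x - (4)) = 0.
Roots r₁ = -2, r₂ = 4 (distinct).
General solution: h(n) = A·(-2)^n + B·(4)^n.
From h(0) = 3: A + B = 3.
From h(1) = 2: -2A + 4B = 2.
Solving: A = \frac{5}{3}, B = \frac{4}{3}.
So h(n) = \frac{5 \left(-2\right)^{n}}{3} + \frac{4 \cdot 4^{n}}{3}.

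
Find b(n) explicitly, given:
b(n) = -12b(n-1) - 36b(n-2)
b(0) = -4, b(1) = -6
Characteristic equation: x² + 12x + 36 = 0, which is (x - (-6))².
Repeated root r = -6.
General solution: b(n) = (A + Bn)·(-6)^n.
From b(0) = -4: A = -4.
From b(1) = -6: (A + B)·(-6) = -6 ⇒ B = 5.
So b(n) = \left(5 n - 4\right) \cdot (-6)^n.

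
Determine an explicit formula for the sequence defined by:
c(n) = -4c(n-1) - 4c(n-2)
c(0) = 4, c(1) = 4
Characteristic equation: x² + 4x + 4 = 0, which is (x - (-2))².
Repeated root r = -2.
General solution: c(n) = (A + Bn)·(-2)^n.
From c(0) = 4: A = 4.
From c(1) = 4: (A + B)·(-2) = 4 ⇒ B = -6.
So c(n) = \left(4 - 6 n\right) \cdot (-2)^n.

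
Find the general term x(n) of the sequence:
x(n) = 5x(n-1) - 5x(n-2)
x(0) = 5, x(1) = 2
Characteristic equation: x² - 5x + 5 = 0.
Discriminant Δ = (5)² + 4·(-5) = 5.
Roots r₁,₂ = (5 ± √5)/2, so r₁ = \frac{\sqrt{5}}{2} + \frac{5}{2}, r₂ = \frac{5}{2} - \frac{\sqrt{5}}{2}.
General solution: x(n) = A·r₁^n + B·r₂^n.
From the initial conditions, A + B = 5 and r₁A + r₂B = 2.
Since r₁ - r₂ = √5: A = (2 - (5)r₂)/√5 = \frac{5}{2} - \frac{21 \sqrt{5}}{10}, and B = 5 - A = \frac{5}{2} + \frac{21 \sqrt{5}}{10}.
So x(n) = \left(\frac{5}{2} - \frac{21 \sqrt{5}}{10}\right)\left(\frac{\sqrt{5}}{2} + \frac{5}{2}\right)^n + \left(\frac{5}{2} + \frac{21 \sqrt{5}}{10}\right)\left(\frac{5}{2} - \frac{\sqrt{5}}{2}\right)^n.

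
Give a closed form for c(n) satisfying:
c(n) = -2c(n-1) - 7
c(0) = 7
First-order linear non-homogeneous.
Homogeneous solution: c_h(n) = A·(-2)^n.
Try constant particular solution c_p = K: K = -2K - 7 ⇒ K = - \frac{7}{3}.
General: c(n) = A·(-2)^n - \frac{7}{3}.
Apply c(0) = 7: A - \frac{7}{3} = 7 ⇒ A = \frac{28}{3}.
So c(n) = \frac{28 \left(-2\right)^{n}}{3} - \frac{7}{3}.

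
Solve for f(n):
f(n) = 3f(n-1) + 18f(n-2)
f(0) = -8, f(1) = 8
Characteristic equation: x² - 3x - 18 = 0, which factors as (x - (-3))(x - (6)) = 0.
Roots r₁ = -3, r₂ = 6 (distinct).
General solution: f(n) = A·(-3)^n + B·(6)^n.
From f(0) = -8: A + B = -8.
From f(1) = 8: -3A + 6B = 8.
Solving: A = - \frac{56}{9}, B = - \frac{16}{9}.
So f(n) = - \frac{56 \left(-3\right)^{n}}{9} - \frac{16 \cdot 6^{n}}{9}.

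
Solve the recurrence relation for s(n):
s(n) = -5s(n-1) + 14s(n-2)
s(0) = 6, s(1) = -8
Characteristic equation: x² + 5x - 14 = 0, which factors as (x - (2))(x - (-7)) = 0.
Roots r₁ = 2, r₂ = -7 (distinct).
General solution: s(n) = A·(2)^n + B·(-7)^n.
From s(0) = 6: A + B = 6.
From s(1) = -8: 2A - 7B = -8.
Solving: A = \frac{34}{9}, B = \frac{20}{9}.
So s(n) = \frac{20 \left(-7\right)^{n}}{9} + \frac{34 \cdot 2^{n}}{9}.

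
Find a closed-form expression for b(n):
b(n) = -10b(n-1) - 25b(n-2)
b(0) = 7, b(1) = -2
Characteristic equation: x² + 10x + 25 = 0, which is (x - (-5))².
Repeated root r = -5.
General solution: b(n) = (A + Bn)·(-5)^n.
From b(0) = 7: A = 7.
From b(1) = -2: (A + B)·(-5) = -2 ⇒ B = - \frac{33}{5}.
So b(n) = \left(7 - \frac{33 n}{5}\right) \cdot (-5)^n.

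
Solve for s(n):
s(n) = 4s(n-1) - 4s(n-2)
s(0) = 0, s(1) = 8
Characteristic equation: x² - 4x + 4 = 0, which is (x - (2))².
Repeated root r = 2.
General solution: s(n) = (A + Bn)·(2)^n.
From s(0) = 0: A = 0.
From s(1) = 8: (A + B)·(2) = 8 ⇒ B = 4.
So s(n) = \left(4 n\right) \cdot (2)^n.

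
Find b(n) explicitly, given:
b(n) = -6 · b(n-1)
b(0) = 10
Pure geometric recurrence with ratio -6.
By induction b(n) = b(0) · (-6)^n = 10 \left(-6\right)^{n}.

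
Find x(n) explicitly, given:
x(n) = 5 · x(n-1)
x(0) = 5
Pure geometric recurrence with ratio 5.
By induction x(n) = x(0) · (5)^n = 5 \cdot 5^{n}.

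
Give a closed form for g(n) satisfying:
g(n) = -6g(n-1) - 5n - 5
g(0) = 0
First-order linear with linear forcing.
Homogeneous solution: g_h(n) = A·(-6)^n.
Try particular g_p(n) = pn + q. Substituting:
  pn + q = -6(p(n-1) + q) - 5n - 5.
Matching the n-coefficient: p = -6p - 5 ⇒ p = - \frac{5}{7}.
Matching constants: q = 6p - 6q - 5 ⇒ q = - \frac{65}{49}.
General: g(n) = A·(-6)^n - \frac{5 n}{7} - \frac{65}{49}.
Apply g(0) = 0: A - \frac{65}{49} = 0 ⇒ A = \frac{65}{49}.
So g(n) = \frac{65 \left(-6\right)^{n}}{49} - \frac{5 n}{7} - \frac{65}{49}.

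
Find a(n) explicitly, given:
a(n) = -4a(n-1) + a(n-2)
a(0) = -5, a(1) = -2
Characteristic equation: x² + 4x - 1 = 0.
Discriminant Δ = (-4)² + 4·(1) = 20.
Roots r₁,₂ = (-4 ± √20)/2, so r₁ = -2 + \sqrt{5}, r₂ = - \sqrt{5} - 2.
General solution: a(n) = A·r₁^n + B·r₂^n.
From the initial conditions, A + B = -5 and r₁A + r₂B = -2.
Since r₁ - r₂ = √20: A = (-2 - (-5)r₂)/√20 = - \frac{6 \sqrt{5}}{5} - \frac{5}{2}, and B = -5 - A = - \frac{5}{2} + \frac{6 \sqrt{5}}{5}.
So a(n) = \left(- \frac{6 \sqrt{5}}{5} - \frac{5}{2}\right)\left(-2 + \sqrt{5}\right)^n + \left(- \frac{5}{2} + \frac{6 \sqrt{5}}{5}\right)\left(- \sqrt{5} - 2\right)^n.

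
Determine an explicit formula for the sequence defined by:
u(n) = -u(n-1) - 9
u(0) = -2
First-order linear non-homogeneous.
Homogeneous solution: u_h(n) = A·(-1)^n.
Try constant particular solution u_p = K: K = -K - 9 ⇒ K = - \frac{9}{2}.
General: u(n) = A·(-1)^n - \frac{9}{2}.
Apply u(0) = -2: A - \frac{9}{2} = -2 ⇒ A = \frac{5}{2}.
So u(n) = \frac{5 \left(-1\right)^{n}}{2} - \frac{9}{2}.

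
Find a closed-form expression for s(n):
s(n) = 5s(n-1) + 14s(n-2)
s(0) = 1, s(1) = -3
Characteristic equation: x² - 5x - 14 = 0, which factors as (x - (7))(x - (-2)) = 0.
Roots r₁ = 7, r₂ = -2 (distinct).
General solution: s(n) = A·(7)^n + B·(-2)^n.
From s(0) = 1: A + B = 1.
From s(1) = -3: 7A - 2B = -3.
Solving: A = - \frac{1}{9}, B = \frac{10}{9}.
So s(n) = \frac{10 \left(-2\right)^{n}}{9} - \frac{7^{n}}{9}.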